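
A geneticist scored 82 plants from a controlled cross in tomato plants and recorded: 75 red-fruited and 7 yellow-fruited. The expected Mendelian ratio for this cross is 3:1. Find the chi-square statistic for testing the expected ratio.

Under the 3:1 hypothesis (Σ ratio = 4, N = 82):
  red-fruited: 82 × 3/4 = 61.5
  yellow-fruited: 82 × 1/4 = 20.5
χ² = Σ (O − E)² / E
  red-fruited: (75 − 61.5)² / 61.5 = 2.9634
  yellow-fruited: (7 − 20.5)² / 20.5 = 8.8902
χ² = 2.9634 + 8.8902 = 11.8536 ≈ 11.854

11.854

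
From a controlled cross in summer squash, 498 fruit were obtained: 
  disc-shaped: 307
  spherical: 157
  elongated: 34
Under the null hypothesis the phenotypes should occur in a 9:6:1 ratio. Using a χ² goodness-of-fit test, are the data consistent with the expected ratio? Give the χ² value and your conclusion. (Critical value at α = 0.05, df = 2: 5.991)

The 9:6:1 ratio has 16 parts, so with N = 498 the expected counts are:
  disc-shaped: 498 × 9/16 = 280.125
  spherical: 498 × 6/16 = 186.75
  elongated: 498 × 1/16 = 31.125
χ² = Σ (O − E)² / E
  disc-shaped: (307 − 280.125)² / 280.125 = 2.5784
  spherical: (157 − 186.75)² / 186.75 = 4.7393
  elongated: (34 − 31.125)² / 31.125 = 0.2656
χ² = 2.5784 + 4.7393 + 0.2656 = 7.5833 ≈ 7.583
Degrees of freedom = 3 − 1 = 2; critical value at α = 0.05 is 5.991.
Since 7.583 > 5.991, we reject the null hypothesis — the data do not fit the 9:6:1 ratio.

7.583; not consistent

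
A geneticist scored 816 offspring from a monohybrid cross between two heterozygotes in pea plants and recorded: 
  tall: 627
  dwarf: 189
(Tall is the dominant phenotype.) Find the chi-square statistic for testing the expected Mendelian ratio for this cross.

1.471

For a monohybrid cross between heterozygotes with complete dominance, the expected phenotypic ratio is 3:1.
Total ratio parts = 4. Expected numbers out of 816:
  tall: 816 × 3/4 = 612
  dwarf: 816 × 1/4 = 204
χ² = Σ (O − E)² / E
  tall: (627 − 612)² / 612 = 0.3676
  dwarf: (189 − 204)² / 204 = 1.1029
χ² = 0.3676 + 1.1029 = 1.4705 ≈ 1.471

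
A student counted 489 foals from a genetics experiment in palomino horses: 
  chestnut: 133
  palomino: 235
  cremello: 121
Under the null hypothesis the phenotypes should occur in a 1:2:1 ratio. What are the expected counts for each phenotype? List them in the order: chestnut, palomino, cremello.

Total ratio parts = 4. Expected numbers out of 489:
  chestnut: 489 × 1/4 = 122.25
  palomino: 489 × 2/4 = 244.5
  cremello: 489 × 1/4 = 122.25

122.25, 244.5, 122.25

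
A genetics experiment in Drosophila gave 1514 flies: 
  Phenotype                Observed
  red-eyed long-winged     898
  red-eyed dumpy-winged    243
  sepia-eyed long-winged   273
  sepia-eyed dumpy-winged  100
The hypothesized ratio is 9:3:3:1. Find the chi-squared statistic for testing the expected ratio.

Under the 9:3:3:1 hypothesis (Σ ratio = 16, N = 1514):
  red-eyed long-winged: 1514 × 9/16 = 851.625
  red-eyed dumpy-winged: 1514 × 3/16 = 283.875
  sepia-eyed long-winged: 1514 × 3/16 = 283.875
  sepia-eyed dumpy-winged: 1514 × 1/16 = 94.625
χ² = Σ (O − E)² / E
  red-eyed long-winged: (898 − 851.625)² / 851.625 = 2.5253
  red-eyed dumpy-winged: (243 − 283.875)² / 283.875 = 5.8856
  sepia-eyed long-winged: (273 − 283.875)² / 283.875 = 0.4166
  sepia-eyed dumpy-winged: (100 − 94.625)² / 94.625 = 0.3053
χ² = 2.5253 + 5.8856 + 0.4166 + 0.3053 = 9.1328 ≈ 9.133

9.133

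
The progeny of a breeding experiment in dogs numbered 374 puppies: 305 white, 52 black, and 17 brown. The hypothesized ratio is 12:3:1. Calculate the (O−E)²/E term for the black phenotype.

4.685

Under the 12:3:1 hypothesis (Σ ratio = 16, N = 374):
  white: 374 × 12/16 = 280.5
  black: 374 × 3/16 = 70.125
  brown: 374 × 1/16 = 23.375
Contribution of black: (52 − 70.125)² / 70.125 = 4.6847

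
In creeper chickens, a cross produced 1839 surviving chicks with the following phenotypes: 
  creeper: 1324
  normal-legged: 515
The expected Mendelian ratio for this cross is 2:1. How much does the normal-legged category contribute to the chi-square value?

Total ratio parts = 3. Expected numbers out of 1839:
  creeper: 1839 × 2/3 = 1226
  normal-legged: 1839 × 1/3 = 613
Contribution of normal-legged: (515 − 613)² / 613 = 15.6672

15.667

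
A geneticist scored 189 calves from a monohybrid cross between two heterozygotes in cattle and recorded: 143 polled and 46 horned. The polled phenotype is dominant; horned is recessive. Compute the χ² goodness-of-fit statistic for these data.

For a monohybrid cross between heterozygotes with complete dominance, the expected phenotypic ratio is 3:1.
Total ratio parts = 4. Expected numbers out of 189:
  polled: 189 × 3/4 = 141.75
  horned: 189 × 1/4 = 47.25
χ² = Σ (O − E)² / E
  polled: (143 − 141.75)² / 141.75 = 0.0110
  horned: (46 − 47.25)² / 47.25 = 0.0331
χ² = 0.0110 + 0.0331 = 0.0441 ≈ 0.044

0.044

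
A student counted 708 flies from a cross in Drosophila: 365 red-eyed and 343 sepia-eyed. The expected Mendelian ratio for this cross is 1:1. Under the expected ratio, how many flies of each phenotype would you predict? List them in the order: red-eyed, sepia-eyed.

354, 354

Total ratio parts = 2. Expected numbers out of 708:
  red-eyed: 708 × 1/2 = 354
  sepia-eyed: 708 × 1/2 = 354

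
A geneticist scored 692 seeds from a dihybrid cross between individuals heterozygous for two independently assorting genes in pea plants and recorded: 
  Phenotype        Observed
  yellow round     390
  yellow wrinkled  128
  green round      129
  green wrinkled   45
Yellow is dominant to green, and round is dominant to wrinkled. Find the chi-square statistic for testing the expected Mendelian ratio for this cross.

0.100

A dihybrid F₂ with independent assortment and complete dominance at both loci gives a 9:3:3:1 phenotypic ratio.
Total ratio parts = 16. Expected numbers out of 692:
  yellow round: 692 × 9/16 = 389.25
  yellow wrinkled: 692 × 3/16 = 129.75
  green round: 692 × 3/16 = 129.75
  green wrinkled: 692 × 1/16 = 43.25
χ² = Σ (O − E)² / E
  yellow round: (390 − 389.25)² / 389.25 = 0.0014
  yellow wrinkled: (128 − 129.75)² / 129.75 = 0.0236
  green round: (129 − 129.75)² / 129.75 = 0.0043
  green wrinkled: (45 − 43.25)² / 43.25 = 0.0708
χ² = 0.0014 + 0.0236 + 0.0043 + 0.0708 = 0.1001 ≈ 0.100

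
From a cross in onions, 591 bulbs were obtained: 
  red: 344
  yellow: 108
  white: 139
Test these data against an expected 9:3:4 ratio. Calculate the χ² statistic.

0.992

Expected counts for N = 591 under a 9:3:4 ratio (total parts = 16):
  red: 591 × 9/16 = 332.4375
  yellow: 591 × 3/16 = 110.8125
  white: 591 × 4/16 = 147.75
χ² = Σ (O − E)² / E
  red: (344 − 332.4375)² / 332.4375 = 0.4022
  yellow: (108 − 110.8125)² / 110.8125 = 0.0714
  white: (139 − 147.75)² / 147.75 = 0.5182
χ² = 0.4022 + 0.0714 + 0.5182 = 0.9918 ≈ 0.992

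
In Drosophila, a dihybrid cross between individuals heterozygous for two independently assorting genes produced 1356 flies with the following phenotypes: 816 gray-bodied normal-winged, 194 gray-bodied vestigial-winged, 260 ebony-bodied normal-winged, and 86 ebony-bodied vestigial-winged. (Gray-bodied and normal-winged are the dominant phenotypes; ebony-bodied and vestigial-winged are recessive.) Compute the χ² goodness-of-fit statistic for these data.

18.144

A dihybrid F₂ with independent assortment and complete dominance at both loci gives a 9:3:3:1 phenotypic ratio.
Total ratio parts = 16. Expected numbers out of 1356:
  gray-bodied normal-winged: 1356 × 9/16 = 762.75
  gray-bodied vestigial-winged: 1356 × 3/16 = 254.25
  ebony-bodied normal-winged: 1356 × 3/16 = 254.25
  ebony-bodied vestigial-winged: 1356 × 1/16 = 84.75
χ² = Σ (O − E)² / E
  gray-bodied normal-winged: (816 − 762.75)² / 762.75 = 3.7176
  gray-bodied vestigial-winged: (194 − 254.25)² / 254.25 = 14.2775
  ebony-bodied normal-winged: (260 − 254.25)² / 254.25 = 0.1300
  ebony-bodied vestigial-winged: (86 − 84.75)² / 84.75 = 0.0184
χ² = 3.7176 + 14.2775 + 0.1300 + 0.0184 = 18.1435 ≈ 18.144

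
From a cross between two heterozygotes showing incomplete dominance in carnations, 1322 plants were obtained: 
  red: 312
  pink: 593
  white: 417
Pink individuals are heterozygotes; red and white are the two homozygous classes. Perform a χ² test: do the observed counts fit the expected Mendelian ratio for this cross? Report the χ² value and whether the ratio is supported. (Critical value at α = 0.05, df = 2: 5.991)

30.670; not consistent

With incomplete dominance, a heterozygote × heterozygote cross gives a 1:2:1 phenotypic ratio.
Total ratio parts = 4. Expected numbers out of 1322:
  red: 1322 × 1/4 = 330.5
  pink: 1322 × 2/4 = 661
  white: 1322 × 1/4 = 330.5
χ² = Σ (O − E)² / E
  red: (312 − 330.5)² / 330.5 = 1.0356
  pink: (593 − 661)² / 661 = 6.9955
  white: (417 − 330.5)² / 330.5 = 22.6392
χ² = 1.0356 + 6.9955 + 22.6392 = 30.6703 ≈ 30.670
Degrees of freedom = 3 − 1 = 2; critical value at α = 0.05 is 5.991.
Since 30.670 > 5.991, we reject the null hypothesis — the data do not fit the 1:2:1 ratio.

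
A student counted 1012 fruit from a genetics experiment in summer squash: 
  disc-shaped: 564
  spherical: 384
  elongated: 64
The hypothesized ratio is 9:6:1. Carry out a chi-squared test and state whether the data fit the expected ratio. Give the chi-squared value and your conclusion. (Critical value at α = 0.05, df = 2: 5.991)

Under the 9:6:1 hypothesis (Σ ratio = 16, N = 1012):
  disc-shaped: 1012 × 9/16 = 569.25
  spherical: 1012 × 6/16 = 379.5
  elongated: 1012 × 1/16 = 63.25
χ² = Σ (O − E)² / E
  disc-shaped: (564 − 569.25)² / 569.25 = 0.0484
  spherical: (384 − 379.5)² / 379.5 = 0.0534
  elongated: (64 − 63.25)² / 63.25 = 0.0089
χ² = 0.0484 + 0.0534 + 0.0089 = 0.1107 ≈ 0.111
Degrees of freedom = 3 − 1 = 2; critical value at α = 0.05 is 5.991.
Since 0.111 < 5.991, we fail to reject the null hypothesis — the data are consistent with the 9:6:1 ratio.

0.111; consistent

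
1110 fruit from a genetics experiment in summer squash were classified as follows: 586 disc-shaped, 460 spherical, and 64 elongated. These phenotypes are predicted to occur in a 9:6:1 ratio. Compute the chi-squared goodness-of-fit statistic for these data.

7.373

The 9:6:1 ratio has 16 parts, so with N = 1110 the expected counts are:
  disc-shaped: 1110 × 9/16 = 624.375
  spherical: 1110 × 6/16 = 416.25
  elongated: 1110 × 1/16 = 69.375
χ² = Σ (O − E)² / E
  disc-shaped: (586 − 624.375)² / 624.375 = 2.3586
  spherical: (460 − 416.25)² / 416.25 = 4.5983
  elongated: (64 − 69.375)² / 69.375 = 0.4164
χ² = 2.3586 + 4.5983 + 0.4164 = 7.3733 ≈ 7.373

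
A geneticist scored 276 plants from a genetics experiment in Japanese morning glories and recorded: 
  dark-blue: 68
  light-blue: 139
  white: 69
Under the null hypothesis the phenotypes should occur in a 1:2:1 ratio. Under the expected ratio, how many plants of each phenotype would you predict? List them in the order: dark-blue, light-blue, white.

Expected counts for N = 276 under a 1:2:1 ratio (total parts = 4):
  dark-blue: 276 × 1/4 = 69
  light-blue: 276 × 2/4 = 138
  white: 276 × 1/4 = 69

69, 138, 69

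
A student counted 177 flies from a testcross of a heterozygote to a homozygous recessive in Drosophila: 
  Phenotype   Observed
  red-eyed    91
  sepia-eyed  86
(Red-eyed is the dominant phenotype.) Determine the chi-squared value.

A testcross of a heterozygote (Aa × aa) gives a 1:1 phenotypic ratio.
Expected counts for N = 177 under a 1:1 ratio (total parts = 2):
  red-eyed: 177 × 1/2 = 88.5
  sepia-eyed: 177 × 1/2 = 88.5
χ² = Σ (O − E)² / E
  red-eyed: (91 − 88.5)² / 88.5 = 0.0706
  sepia-eyed: (86 − 88.5)² / 88.5 = 0.0706
χ² = 0.0706 + 0.0706 = 0.1412 ≈ 0.141

0.141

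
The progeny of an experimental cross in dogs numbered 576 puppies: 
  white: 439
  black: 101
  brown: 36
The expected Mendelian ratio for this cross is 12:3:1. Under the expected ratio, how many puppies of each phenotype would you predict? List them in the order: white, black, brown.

Under the 12:3:1 hypothesis (Σ ratio = 16, N = 576):
  white: 576 × 12/16 = 432
  black: 576 × 3/16 = 108
  brown: 576 × 1/16 = 36

432, 108, 36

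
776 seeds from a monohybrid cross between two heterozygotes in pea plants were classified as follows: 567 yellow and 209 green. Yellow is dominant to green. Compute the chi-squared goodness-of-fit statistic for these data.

For a monohybrid cross between heterozygotes with complete dominance, the expected phenotypic ratio is 3:1.
Under the 3:1 hypothesis (Σ ratio = 4, N = 776):
  yellow: 776 × 3/4 = 582
  green: 776 × 1/4 = 194
χ² = Σ (O − E)² / E
  yellow: (567 − 582)² / 582 = 0.3866
  green: (209 − 194)² / 194 = 1.1598
χ² = 0.3866 + 1.1598 = 1.5464 ≈ 1.546

1.546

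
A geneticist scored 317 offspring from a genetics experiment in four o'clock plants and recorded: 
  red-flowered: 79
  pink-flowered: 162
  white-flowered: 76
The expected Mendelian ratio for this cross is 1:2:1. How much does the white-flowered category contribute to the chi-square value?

0.133

The 1:2:1 ratio has 4 parts, so with N = 317 the expected counts are:
  red-flowered: 317 × 1/4 = 79.25
  pink-flowered: 317 × 2/4 = 158.5
  white-flowered: 317 × 1/4 = 79.25
Contribution of white-flowered: (76 − 79.25)² / 79.25 = 0.1333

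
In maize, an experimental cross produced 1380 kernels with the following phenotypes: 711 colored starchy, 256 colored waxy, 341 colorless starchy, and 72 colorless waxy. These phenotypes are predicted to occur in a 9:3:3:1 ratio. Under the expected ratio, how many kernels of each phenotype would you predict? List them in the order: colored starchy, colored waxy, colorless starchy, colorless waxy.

776.25, 258.75, 258.75, 86.25

The 9:3:3:1 ratio has 16 parts, so with N = 1380 the expected counts are:
  colored starchy: 1380 × 9/16 = 776.25
  colored waxy: 1380 × 3/16 = 258.75
  colorless starchy: 1380 × 3/16 = 258.75
  colorless waxy: 1380 × 1/16 = 86.25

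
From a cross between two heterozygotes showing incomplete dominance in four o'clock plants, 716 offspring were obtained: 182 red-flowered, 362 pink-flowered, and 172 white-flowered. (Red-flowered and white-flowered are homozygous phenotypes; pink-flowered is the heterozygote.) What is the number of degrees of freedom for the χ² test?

2

With incomplete dominance, a heterozygote × heterozygote cross gives a 1:2:1 phenotypic ratio.
A goodness-of-fit test with 3 phenotype classes has df = 3 − 1 = 2.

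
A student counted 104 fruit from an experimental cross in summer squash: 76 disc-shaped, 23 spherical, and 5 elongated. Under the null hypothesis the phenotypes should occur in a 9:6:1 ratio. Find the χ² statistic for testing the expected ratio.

12.145

The 9:6:1 ratio has 16 parts, so with N = 104 the expected counts are:
  disc-shaped: 104 × 9/16 = 58.5
  spherical: 104 × 6/16 = 39
  elongated: 104 × 1/16 = 6.5
χ² = Σ (O − E)² / E
  disc-shaped: (76 − 58.5)² / 58.5 = 5.2350
  spherical: (23 − 39)² / 39 = 6.5641
  elongated: (5 − 6.5)² / 6.5 = 0.3462
χ² = 5.2350 + 6.5641 + 0.3462 = 12.1453 ≈ 12.145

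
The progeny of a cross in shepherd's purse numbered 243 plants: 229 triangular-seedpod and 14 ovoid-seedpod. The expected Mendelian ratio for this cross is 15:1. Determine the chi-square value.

0.099

The 15:1 ratio has 16 parts, so with N = 243 the expected counts are:
  triangular-seedpod: 243 × 15/16 = 227.8125
  ovoid-seedpod: 243 × 1/16 = 15.1875
χ² = Σ (O − E)² / E
  triangular-seedpod: (229 − 227.8125)² / 227.8125 = 0.0062
  ovoid-seedpod: (14 − 15.1875)² / 15.1875 = 0.0928
χ² = 0.0062 + 0.0928 = 0.099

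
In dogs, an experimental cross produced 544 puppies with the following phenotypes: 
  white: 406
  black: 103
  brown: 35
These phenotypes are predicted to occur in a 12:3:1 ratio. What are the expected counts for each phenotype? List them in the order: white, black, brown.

Under the 12:3:1 hypothesis (Σ ratio = 16, N = 544):
  white: 544 × 12/16 = 408
  black: 544 × 3/16 = 102
  brown: 544 × 1/16 = 34

408, 102, 34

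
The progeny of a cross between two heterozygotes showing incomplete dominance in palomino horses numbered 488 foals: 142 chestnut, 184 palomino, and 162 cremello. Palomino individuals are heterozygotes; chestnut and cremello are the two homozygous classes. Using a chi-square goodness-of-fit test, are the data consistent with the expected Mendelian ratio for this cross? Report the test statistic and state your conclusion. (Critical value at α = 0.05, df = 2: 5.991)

With incomplete dominance, a heterozygote × heterozygote cross gives a 1:2:1 phenotypic ratio.
Under the 1:2:1 hypothesis (Σ ratio = 4, N = 488):
  chestnut: 488 × 1/4 = 122
  palomino: 488 × 2/4 = 244
  cremello: 488 × 1/4 = 122
χ² = Σ (O − E)² / E
  chestnut: (142 − 122)² / 122 = 3.2787
  palomino: (184 − 244)² / 244 = 14.7541
  cremello: (162 − 122)² / 122 = 13.1148
χ² = 3.2787 + 14.7541 + 13.1148 = 31.1476 ≈ 31.148
Degrees of freedom = 3 − 1 = 2; critical value at α = 0.05 is 5.991.
Since 31.148 > 5.991, we reject the null hypothesis — the data do not fit the 1:2:1 ratio.

31.148; not consistent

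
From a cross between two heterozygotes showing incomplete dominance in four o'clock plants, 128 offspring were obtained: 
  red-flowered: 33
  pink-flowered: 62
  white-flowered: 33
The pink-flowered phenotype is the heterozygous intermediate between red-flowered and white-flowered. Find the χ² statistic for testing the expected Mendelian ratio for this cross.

With incomplete dominance, a heterozygote × heterozygote cross gives a 1:2:1 phenotypic ratio.
Expected counts for N = 128 under a 1:2:1 ratio (total parts = 4):
  red-flowered: 128 × 1/4 = 32
  pink-flowered: 128 × 2/4 = 64
  white-flowered: 128 × 1/4 = 32
χ² = Σ (O − E)² / E
  red-flowered: (33 − 32)² / 32 = 0.0312
  pink-flowered: (62 − 64)² / 64 = 0.0625
  white-flowered: (33 − 32)² / 32 = 0.0312
χ² = 0.0312 + 0.0625 + 0.0312 = 0.1249 ≈ 0.125

0.125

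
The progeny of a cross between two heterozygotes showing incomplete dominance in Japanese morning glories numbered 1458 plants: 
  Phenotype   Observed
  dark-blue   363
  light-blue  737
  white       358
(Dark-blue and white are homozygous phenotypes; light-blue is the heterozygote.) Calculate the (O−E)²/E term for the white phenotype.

0.116

With incomplete dominance, a heterozygote × heterozygote cross gives a 1:2:1 phenotypic ratio.
Expected counts for N = 1458 under a 1:2:1 ratio (total parts = 4):
  dark-blue: 1458 × 1/4 = 364.5
  light-blue: 1458 × 2/4 = 729
  white: 1458 × 1/4 = 364.5
Contribution of white: (358 − 364.5)² / 364.5 = 0.1159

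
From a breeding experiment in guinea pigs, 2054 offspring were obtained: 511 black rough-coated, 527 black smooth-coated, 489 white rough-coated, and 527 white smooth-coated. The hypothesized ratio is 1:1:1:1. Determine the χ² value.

1.891

Under the 1:1:1:1 hypothesis (Σ ratio = 4, N = 2054):
  black rough-coated: 2054 × 1/4 = 513.5
  black smooth-coated: 2054 × 1/4 = 513.5
  white rough-coated: 2054 × 1/4 = 513.5
  white smooth-coated: 2054 × 1/4 = 513.5
χ² = Σ (O − E)² / E
  black rough-coated: (511 − 513.5)² / 513.5 = 0.0122
  black smooth-coated: (527 − 513.5)² / 513.5 = 0.3549
  white rough-coated: (489 − 513.5)² / 513.5 = 1.1689
  white smooth-coated: (527 − 513.5)² / 513.5 = 0.3549
χ² = 0.0122 + 0.3549 + 1.1689 + 0.3549 = 1.8909 ≈ 1.891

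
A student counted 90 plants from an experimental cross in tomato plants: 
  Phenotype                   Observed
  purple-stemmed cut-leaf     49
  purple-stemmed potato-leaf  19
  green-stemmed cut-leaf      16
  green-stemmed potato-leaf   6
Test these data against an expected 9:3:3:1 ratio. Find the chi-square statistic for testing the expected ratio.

Under the 9:3:3:1 hypothesis (Σ ratio = 16, N = 90):
  purple-stemmed cut-leaf: 90 × 9/16 = 50.625
  purple-stemmed potato-leaf: 90 × 3/16 = 16.875
  green-stemmed cut-leaf: 90 × 3/16 = 16.875
  green-stemmed potato-leaf: 90 × 1/16 = 5.625
χ² = Σ (O − E)² / E
  purple-stemmed cut-leaf: (49 − 50.625)² / 50.625 = 0.0522
  purple-stemmed potato-leaf: (19 − 16.875)² / 16.875 = 0.2676
  green-stemmed cut-leaf: (16 − 16.875)² / 16.875 = 0.0454
  green-stemmed potato-leaf: (6 − 5.625)² / 5.625 = 0.0250
χ² = 0.0522 + 0.2676 + 0.0454 + 0.0250 = 0.3902 ≈ 0.390

0.390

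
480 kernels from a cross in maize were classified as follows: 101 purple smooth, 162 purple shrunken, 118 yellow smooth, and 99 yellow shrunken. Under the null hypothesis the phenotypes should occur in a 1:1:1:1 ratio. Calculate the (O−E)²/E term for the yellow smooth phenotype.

Total ratio parts = 4. Expected numbers out of 480:
  purple smooth: 480 × 1/4 = 120
  purple shrunken: 480 × 1/4 = 120
  yellow smooth: 480 × 1/4 = 120
  yellow shrunken: 480 × 1/4 = 120
Contribution of yellow smooth: (118 − 120)² / 120 = 0.0333

0.033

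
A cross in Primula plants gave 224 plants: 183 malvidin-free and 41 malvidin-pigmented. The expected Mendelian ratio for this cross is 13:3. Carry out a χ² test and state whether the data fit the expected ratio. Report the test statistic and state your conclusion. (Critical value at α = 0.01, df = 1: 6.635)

The 13:3 ratio has 16 parts, so with N = 224 the expected counts are:
  malvidin-free: 224 × 13/16 = 182
  malvidin-pigmented: 224 × 3/16 = 42
χ² = Σ (O − E)² / E
  malvidin-free: (183 − 182)² / 182 = 0.0055
  malvidin-pigmented: (41 − 42)² / 42 = 0.0238
χ² = 0.0055 + 0.0238 = 0.0293 ≈ 0.029
Degrees of freedom = 2 − 1 = 1; critical value at α = 0.01 is 6.635.
Since 0.029 < 6.635, we fail to reject the null hypothesis — the data are consistent with the 13:3 ratio.

0.029; consistent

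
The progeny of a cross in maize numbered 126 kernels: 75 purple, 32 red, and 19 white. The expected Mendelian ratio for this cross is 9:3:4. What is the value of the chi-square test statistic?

The 9:3:4 ratio has 16 parts, so with N = 126 the expected counts are:
  purple: 126 × 9/16 = 70.875
  red: 126 × 3/16 = 23.625
  white: 126 × 4/16 = 31.5
χ² = Σ (O − E)² / E
  purple: (75 − 70.875)² / 70.875 = 0.2401
  red: (32 − 23.625)² / 23.625 = 2.9689
  white: (19 − 31.5)² / 31.5 = 4.9603
χ² = 0.2401 + 2.9689 + 4.9603 = 8.1693 ≈ 8.169

8.169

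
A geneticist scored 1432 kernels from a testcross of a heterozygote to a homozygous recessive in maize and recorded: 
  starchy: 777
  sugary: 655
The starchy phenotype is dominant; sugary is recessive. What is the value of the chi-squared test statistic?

10.394

A testcross of a heterozygote (Aa × aa) gives a 1:1 phenotypic ratio.
Expected counts for N = 1432 under a 1:1 ratio (total parts = 2):
  starchy: 1432 × 1/2 = 716
  sugary: 1432 × 1/2 = 716
χ² = Σ (O − E)² / E
  starchy: (777 − 716)² / 716 = 5.1969
  sugary: (655 − 716)² / 716 = 5.1969
χ² = 5.1969 + 5.1969 = 10.3938 ≈ 10.394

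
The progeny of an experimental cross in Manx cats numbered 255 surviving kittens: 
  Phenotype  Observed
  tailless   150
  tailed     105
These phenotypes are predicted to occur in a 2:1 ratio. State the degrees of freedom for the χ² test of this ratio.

A goodness-of-fit test with 2 phenotype classes has df = 2 − 1 = 1.

1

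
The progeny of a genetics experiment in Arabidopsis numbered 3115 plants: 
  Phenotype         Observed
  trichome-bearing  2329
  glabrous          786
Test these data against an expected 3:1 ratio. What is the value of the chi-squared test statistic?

0.090

Expected counts for N = 3115 under a 3:1 ratio (total parts = 4):
  trichome-bearing: 3115 × 3/4 = 2336.25
  glabrous: 3115 × 1/4 = 778.75
χ² = Σ (O − E)² / E
  trichome-bearing: (2329 − 2336.25)² / 2336.25 = 0.0225
  glabrous: (786 − 778.75)² / 778.75 = 0.0675
χ² = 0.0225 + 0.0675 = 0.090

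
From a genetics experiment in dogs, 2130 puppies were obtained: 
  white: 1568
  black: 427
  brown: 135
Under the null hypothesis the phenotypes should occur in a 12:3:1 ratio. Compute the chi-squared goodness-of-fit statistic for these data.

2.482

Under the 12:3:1 hypothesis (Σ ratio = 16, N = 2130):
  white: 2130 × 12/16 = 1597.5
  black: 2130 × 3/16 = 399.375
  brown: 2130 × 1/16 = 133.125
χ² = Σ (O − E)² / E
  white: (1568 − 1597.5)² / 1597.5 = 0.5448
  black: (427 − 399.375)² / 399.375 = 1.9108
  brown: (135 − 133.125)² / 133.125 = 0.0264
χ² = 0.5448 + 1.9108 + 0.0264 = 2.482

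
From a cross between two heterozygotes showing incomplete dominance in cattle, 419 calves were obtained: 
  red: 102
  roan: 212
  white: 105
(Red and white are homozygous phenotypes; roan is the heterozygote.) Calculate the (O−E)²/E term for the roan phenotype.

With incomplete dominance, a heterozygote × heterozygote cross gives a 1:2:1 phenotypic ratio.
Total ratio parts = 4. Expected numbers out of 419:
  red: 419 × 1/4 = 104.75
  roan: 419 × 2/4 = 209.5
  white: 419 × 1/4 = 104.75
Contribution of roan: (212 − 209.5)² / 209.5 = 0.0298

0.030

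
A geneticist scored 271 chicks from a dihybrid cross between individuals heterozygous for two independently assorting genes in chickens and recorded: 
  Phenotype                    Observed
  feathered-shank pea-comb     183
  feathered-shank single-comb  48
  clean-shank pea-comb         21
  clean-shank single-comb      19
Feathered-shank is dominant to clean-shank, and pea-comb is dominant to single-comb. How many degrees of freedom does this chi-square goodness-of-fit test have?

3

A dihybrid F₂ with independent assortment and complete dominance at both loci gives a 9:3:3:1 phenotypic ratio.
A goodness-of-fit test with 4 phenotype classes has df = 4 − 1 = 3.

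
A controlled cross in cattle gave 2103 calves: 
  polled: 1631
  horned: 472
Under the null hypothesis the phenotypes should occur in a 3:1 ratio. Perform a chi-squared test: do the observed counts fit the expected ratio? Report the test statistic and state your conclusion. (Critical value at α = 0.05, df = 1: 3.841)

Under the 3:1 hypothesis (Σ ratio = 4, N = 2103):
  polled: 2103 × 3/4 = 1577.25
  horned: 2103 × 1/4 = 525.75
χ² = Σ (O − E)² / E
  polled: (1631 − 1577.25)² / 1577.25 = 1.8317
  horned: (472 − 525.75)² / 525.75 = 5.4951
χ² = 1.8317 + 5.4951 = 7.3268 ≈ 7.327
Degrees of freedom = 2 − 1 = 1; critical value at α = 0.05 is 3.841.
Since 7.327 > 3.841, we reject the null hypothesis — the data do not fit the 3:1 ratio.

7.327; not consistent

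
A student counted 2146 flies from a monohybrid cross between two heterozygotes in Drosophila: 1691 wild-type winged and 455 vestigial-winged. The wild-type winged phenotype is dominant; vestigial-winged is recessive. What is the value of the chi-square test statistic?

For a monohybrid cross between heterozygotes with complete dominance, the expected phenotypic ratio is 3:1.
Total ratio parts = 4. Expected numbers out of 2146:
  wild-type winged: 2146 × 3/4 = 1609.5
  vestigial-winged: 2146 × 1/4 = 536.5
χ² = Σ (O − E)² / E
  wild-type winged: (1691 − 1609.5)² / 1609.5 = 4.1269
  vestigial-winged: (455 − 536.5)² / 536.5 = 12.3807
χ² = 4.1269 + 12.3807 = 16.5076 ≈ 16.508

16.508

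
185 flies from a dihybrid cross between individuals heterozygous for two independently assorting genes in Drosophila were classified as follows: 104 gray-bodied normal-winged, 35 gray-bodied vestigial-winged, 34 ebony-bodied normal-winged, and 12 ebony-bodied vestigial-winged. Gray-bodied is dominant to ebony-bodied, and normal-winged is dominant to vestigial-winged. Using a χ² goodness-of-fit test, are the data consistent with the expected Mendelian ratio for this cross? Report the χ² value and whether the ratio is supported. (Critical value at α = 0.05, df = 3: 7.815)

A dihybrid F₂ with independent assortment and complete dominance at both loci gives a 9:3:3:1 phenotypic ratio.
Total ratio parts = 16. Expected numbers out of 185:
  gray-bodied normal-winged: 185 × 9/16 = 104.0625
  gray-bodied vestigial-winged: 185 × 3/16 = 34.6875
  ebony-bodied normal-winged: 185 × 3/16 = 34.6875
  ebony-bodied vestigial-winged: 185 × 1/16 = 11.5625
χ² = Σ (O − E)² / E
  gray-bodied normal-winged: (104 − 104.0625)² / 104.0625 = 0.0000
  gray-bodied vestigial-winged: (35 − 34.6875)² / 34.6875 = 0.0028
  ebony-bodied normal-winged: (34 − 34.6875)² / 34.6875 = 0.0136
  ebony-bodied vestigial-winged: (12 − 11.5625)² / 11.5625 = 0.0166
χ² = 0.0000 + 0.0028 + 0.0136 + 0.0166 = 0.033
Degrees of freedom = 4 − 1 = 3; critical value at α = 0.05 is 7.815.
Since 0.033 < 7.815, we fail to reject the null hypothesis — the data are consistent with the 9:3:3:1 ratio.

0.033; consistent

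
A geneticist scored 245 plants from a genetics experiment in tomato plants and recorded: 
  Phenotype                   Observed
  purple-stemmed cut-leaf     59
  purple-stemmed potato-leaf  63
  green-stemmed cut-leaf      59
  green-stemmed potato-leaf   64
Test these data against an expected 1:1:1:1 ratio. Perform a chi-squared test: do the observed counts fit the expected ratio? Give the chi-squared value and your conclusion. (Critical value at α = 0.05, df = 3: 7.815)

Expected counts for N = 245 under a 1:1:1:1 ratio (total parts = 4):
  purple-stemmed cut-leaf: 245 × 1/4 = 61.25
  purple-stemmed potato-leaf: 245 × 1/4 = 61.25
  green-stemmed cut-leaf: 245 × 1/4 = 61.25
  green-stemmed potato-leaf: 245 × 1/4 = 61.25
χ² = Σ (O − E)² / E
  purple-stemmed cut-leaf: (59 − 61.25)² / 61.25 = 0.0827
  purple-stemmed potato-leaf: (63 − 61.25)² / 61.25 = 0.0500
  green-stemmed cut-leaf: (59 − 61.25)² / 61.25 = 0.0827
  green-stemmed potato-leaf: (64 − 61.25)² / 61.25 = 0.1235
χ² = 0.0827 + 0.0500 + 0.0827 + 0.1235 = 0.3389 ≈ 0.339
Degrees of freedom = 4 − 1 = 3; critical value at α = 0.05 is 7.815.
Since 0.339 < 7.815, we fail to reject the null hypothesis — the data are consistent with the 1:1:1:1 ratio.

0.339; consistent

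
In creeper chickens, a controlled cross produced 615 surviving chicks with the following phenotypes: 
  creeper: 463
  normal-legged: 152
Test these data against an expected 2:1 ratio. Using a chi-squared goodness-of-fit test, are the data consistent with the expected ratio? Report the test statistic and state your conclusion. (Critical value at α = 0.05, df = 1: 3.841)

The 2:1 ratio has 3 parts, so with N = 615 the expected counts are:
  creeper: 615 × 2/3 = 410
  normal-legged: 615 × 1/3 = 205
χ² = Σ (O − E)² / E
  creeper: (463 − 410)² / 410 = 6.8512
  normal-legged: (152 − 205)² / 205 = 13.7024
χ² = 6.8512 + 13.7024 = 20.5536 ≈ 20.554
Degrees of freedom = 2 − 1 = 1; critical value at α = 0.05 is 3.841.
Since 20.554 > 3.841, we reject the null hypothesis — the data do not fit the 2:1 ratio.

20.554; not consistent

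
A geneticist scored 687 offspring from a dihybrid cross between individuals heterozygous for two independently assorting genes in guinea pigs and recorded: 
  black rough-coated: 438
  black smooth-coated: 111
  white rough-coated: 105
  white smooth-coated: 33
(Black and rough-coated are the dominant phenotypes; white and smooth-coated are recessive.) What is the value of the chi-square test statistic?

16.045

A dihybrid F₂ with independent assortment and complete dominance at both loci gives a 9:3:3:1 phenotypic ratio.
The 9:3:3:1 ratio has 16 parts, so with N = 687 the expected counts are:
  black rough-coated: 687 × 9/16 = 386.4375
  black smooth-coated: 687 × 3/16 = 128.8125
  white rough-coated: 687 × 3/16 = 128.8125
  white smooth-coated: 687 × 1/16 = 42.9375
χ² = Σ (O − E)² / E
  black rough-coated: (438 − 386.4375)² / 386.4375 = 6.8800
  black smooth-coated: (111 − 128.8125)² / 128.8125 = 2.4632
  white rough-coated: (105 − 128.8125)² / 128.8125 = 4.4020
  white smooth-coated: (33 − 42.9375)² / 42.9375 = 2.2999
χ² = 6.8800 + 2.4632 + 4.4020 + 2.2999 = 16.0451 ≈ 16.045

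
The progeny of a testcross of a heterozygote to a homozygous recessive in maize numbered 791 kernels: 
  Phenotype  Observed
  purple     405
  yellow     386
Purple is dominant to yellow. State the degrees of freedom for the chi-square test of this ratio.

1

A testcross of a heterozygote (Aa × aa) gives a 1:1 phenotypic ratio.
A goodness-of-fit test with 2 phenotype classes has df = 2 − 1 = 1.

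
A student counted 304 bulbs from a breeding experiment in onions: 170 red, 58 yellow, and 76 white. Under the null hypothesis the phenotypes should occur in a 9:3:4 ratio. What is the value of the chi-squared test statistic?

Under the 9:3:4 hypothesis (Σ ratio = 16, N = 304):
  red: 304 × 9/16 = 171
  yellow: 304 × 3/16 = 57
  white: 304 × 4/16 = 76
χ² = Σ (O − E)² / E
  red: (170 − 171)² / 171 = 0.0058
  yellow: (58 − 57)² / 57 = 0.0175
  white: (76 − 76)² / 76 = 0.0000
χ² = 0.0058 + 0.0175 + 0.0000 = 0.0233 ≈ 0.023

0.023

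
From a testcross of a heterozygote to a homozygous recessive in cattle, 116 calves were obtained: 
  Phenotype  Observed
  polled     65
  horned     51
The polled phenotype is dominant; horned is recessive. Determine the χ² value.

1.690

A testcross of a heterozygote (Aa × aa) gives a 1:1 phenotypic ratio.
The 1:1 ratio has 2 parts, so with N = 116 the expected counts are:
  polled: 116 × 1/2 = 58
  horned: 116 × 1/2 = 58
χ² = Σ (O − E)² / E
  polled: (65 − 58)² / 58 = 0.8448
  horned: (51 − 58)² / 58 = 0.8448
χ² = 0.8448 + 0.8448 = 1.6896 ≈ 1.690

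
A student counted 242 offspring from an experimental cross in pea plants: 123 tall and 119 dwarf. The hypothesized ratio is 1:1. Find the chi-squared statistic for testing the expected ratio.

0.066

The 1:1 ratio has 2 parts, so with N = 242 the expected counts are:
  tall: 242 × 1/2 = 121
  dwarf: 242 × 1/2 = 121
χ² = Σ (O − E)² / E
  tall: (123 − 121)² / 121 = 0.0331
  dwarf: (119 − 121)² / 121 = 0.0331
χ² = 0.0331 + 0.0331 = 0.0662 ≈ 0.066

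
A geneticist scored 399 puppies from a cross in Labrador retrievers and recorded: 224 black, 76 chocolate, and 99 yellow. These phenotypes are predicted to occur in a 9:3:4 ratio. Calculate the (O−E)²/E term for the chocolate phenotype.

Expected counts for N = 399 under a 9:3:4 ratio (total parts = 16):
  black: 399 × 9/16 = 224.4375
  chocolate: 399 × 3/16 = 74.8125
  yellow: 399 × 4/16 = 99.75
Contribution of chocolate: (76 − 74.8125)² / 74.8125 = 0.0188

0.019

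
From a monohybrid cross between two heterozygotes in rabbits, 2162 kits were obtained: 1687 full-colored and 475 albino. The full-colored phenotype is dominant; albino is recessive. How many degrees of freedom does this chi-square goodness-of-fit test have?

For a monohybrid cross between heterozygotes with complete dominance, the expected phenotypic ratio is 3:1.
A goodness-of-fit test with 2 phenotype classes has df = 2 − 1 = 1.

1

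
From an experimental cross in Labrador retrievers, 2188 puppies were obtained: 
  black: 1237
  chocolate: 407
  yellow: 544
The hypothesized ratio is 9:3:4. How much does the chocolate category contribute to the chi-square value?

The 9:3:4 ratio has 16 parts, so with N = 2188 the expected counts are:
  black: 2188 × 9/16 = 1230.75
  chocolate: 2188 × 3/16 = 410.25
  yellow: 2188 × 4/16 = 547
Contribution of chocolate: (407 − 410.25)² / 410.25 = 0.0257

0.026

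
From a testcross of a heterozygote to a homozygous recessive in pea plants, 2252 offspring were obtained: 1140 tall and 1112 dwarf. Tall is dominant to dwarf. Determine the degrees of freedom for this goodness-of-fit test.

A testcross of a heterozygote (Aa × aa) gives a 1:1 phenotypic ratio.
A goodness-of-fit test with 2 phenotype classes has df = 2 − 1 = 1.

1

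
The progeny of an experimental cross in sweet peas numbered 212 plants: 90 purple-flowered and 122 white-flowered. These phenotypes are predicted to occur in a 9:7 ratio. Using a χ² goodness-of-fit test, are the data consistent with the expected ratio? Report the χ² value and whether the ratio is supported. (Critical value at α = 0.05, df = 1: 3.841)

Expected counts for N = 212 under a 9:7 ratio (total parts = 16):
  purple-flowered: 212 × 9/16 = 119.25
  white-flowered: 212 × 7/16 = 92.75
χ² = Σ (O − E)² / E
  purple-flowered: (90 − 119.25)² / 119.25 = 7.1745
  white-flowered: (122 − 92.75)² / 92.75 = 9.2244
χ² = 7.1745 + 9.2244 = 16.3989 ≈ 16.399
Degrees of freedom = 2 − 1 = 1; critical value at α = 0.05 is 3.841.
Since 16.399 > 3.841, we reject the null hypothesis — the data do not fit the 9:7 ratio.

16.399; not consistent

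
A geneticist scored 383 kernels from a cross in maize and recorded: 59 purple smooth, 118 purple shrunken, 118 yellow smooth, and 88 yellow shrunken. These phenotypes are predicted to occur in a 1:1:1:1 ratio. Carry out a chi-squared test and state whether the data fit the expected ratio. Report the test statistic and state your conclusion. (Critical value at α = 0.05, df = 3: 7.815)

25.073; not consistent

Total ratio parts = 4. Expected numbers out of 383:
  purple smooth: 383 × 1/4 = 95.75
  purple shrunken: 383 × 1/4 = 95.75
  yellow smooth: 383 × 1/4 = 95.75
  yellow shrunken: 383 × 1/4 = 95.75
χ² = Σ (O − E)² / E
  purple smooth: (59 − 95.75)² / 95.75 = 14.1051
  purple shrunken: (118 − 95.75)² / 95.75 = 5.1704
  yellow smooth: (118 − 95.75)² / 95.75 = 5.1704
  yellow shrunken: (88 − 95.75)² / 95.75 = 0.6273
χ² = 14.1051 + 5.1704 + 5.1704 + 0.6273 = 25.0732 ≈ 25.073
Degrees of freedom = 4 − 1 = 3; critical value at α = 0.05 is 7.815.
Since 25.073 > 7.815, we reject the null hypothesis — the data do not fit the 1:1:1:1 ratio.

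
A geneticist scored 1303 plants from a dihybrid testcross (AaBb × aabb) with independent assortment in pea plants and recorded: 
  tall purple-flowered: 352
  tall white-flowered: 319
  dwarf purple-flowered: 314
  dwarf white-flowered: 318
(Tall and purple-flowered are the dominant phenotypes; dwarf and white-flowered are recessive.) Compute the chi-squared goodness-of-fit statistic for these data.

A dihybrid testcross with independent assortment gives a 1:1:1:1 ratio.
Total ratio parts = 4. Expected numbers out of 1303:
  tall purple-flowered: 1303 × 1/4 = 325.75
  tall white-flowered: 1303 × 1/4 = 325.75
  dwarf purple-flowered: 1303 × 1/4 = 325.75
  dwarf white-flowered: 1303 × 1/4 = 325.75
χ² = Σ (O − E)² / E
  tall purple-flowered: (352 − 325.75)² / 325.75 = 2.1153
  tall white-flowered: (319 − 325.75)² / 325.75 = 0.1399
  dwarf purple-flowered: (314 − 325.75)² / 325.75 = 0.4238
  dwarf white-flowered: (318 − 325.75)² / 325.75 = 0.1844
χ² = 2.1153 + 0.1399 + 0.4238 + 0.1844 = 2.8634 ≈ 2.863

2.863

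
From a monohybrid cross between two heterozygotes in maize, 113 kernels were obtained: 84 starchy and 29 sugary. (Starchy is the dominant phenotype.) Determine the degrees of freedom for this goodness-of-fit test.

1

For a monohybrid cross between heterozygotes with complete dominance, the expected phenotypic ratio is 3:1.
A goodness-of-fit test with 2 phenotype classes has df = 2 − 1 = 1.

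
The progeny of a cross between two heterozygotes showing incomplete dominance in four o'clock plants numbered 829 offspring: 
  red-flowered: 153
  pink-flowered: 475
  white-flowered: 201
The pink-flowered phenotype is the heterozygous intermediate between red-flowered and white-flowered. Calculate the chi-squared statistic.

23.220

With incomplete dominance, a heterozygote × heterozygote cross gives a 1:2:1 phenotypic ratio.
Under the 1:2:1 hypothesis (Σ ratio = 4, N = 829):
  red-flowered: 829 × 1/4 = 207.25
  pink-flowered: 829 × 2/4 = 414.5
  white-flowered: 829 × 1/4 = 207.25
χ² = Σ (O − E)² / E
  red-flowered: (153 − 207.25)² / 207.25 = 14.2005
  pink-flowered: (475 − 414.5)² / 414.5 = 8.8305
  white-flowered: (201 − 207.25)² / 207.25 = 0.1885
χ² = 14.2005 + 8.8305 + 0.1885 = 23.2195 ≈ 23.220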